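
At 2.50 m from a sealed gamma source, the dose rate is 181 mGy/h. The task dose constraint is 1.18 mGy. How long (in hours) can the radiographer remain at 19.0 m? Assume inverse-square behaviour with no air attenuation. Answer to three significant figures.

Since intensity falls as 1/r², rate at 19.0 m:
(2.50/19.0)² = 0.01731, so 181 × 0.01731 = 3.133 mGy/h.
Stay time = 1.18 mGy ÷ 3.133 mGy/h = 0.3766 h.

0.377 h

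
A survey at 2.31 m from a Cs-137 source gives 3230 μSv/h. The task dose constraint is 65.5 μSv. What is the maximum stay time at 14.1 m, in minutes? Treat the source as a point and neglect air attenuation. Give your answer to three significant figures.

45.3 min

Intensity scales as (d₁/d₂)², so rate at 14.1 m:
3230 × (2.31/14.1)² = 3230 × 0.02684 = 86.69 μSv/h.
Stay time = 65.5 μSv ÷ 86.69 μSv/h = 0.7556 h = 45.34 min.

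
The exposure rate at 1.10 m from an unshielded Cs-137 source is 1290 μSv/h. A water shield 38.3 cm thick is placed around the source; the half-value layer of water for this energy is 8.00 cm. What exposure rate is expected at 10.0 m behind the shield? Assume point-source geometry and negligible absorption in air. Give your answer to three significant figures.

0.565 μSv/h

Distance alone: 1290 × (1.10/10.0)² = 1290 × 0.01210 = 15.61 μSv/h.
Shield: 38.3/8.00 = 4.787 half-value layers → attenuation 2^(−4.787) = 0.03622.
Combined: 15.61 × 0.03622 = 0.5654 μSv/h.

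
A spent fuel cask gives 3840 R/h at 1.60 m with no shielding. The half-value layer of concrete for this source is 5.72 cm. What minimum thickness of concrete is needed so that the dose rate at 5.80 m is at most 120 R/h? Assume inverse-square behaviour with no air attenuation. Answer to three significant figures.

At 5.80 m, distance alone gives (1.60/5.80)² = 0.07610, so 3840 × 0.07610 = 292.2 R/h.
Further attenuation needed: 292.2/120 = 2.435.
n = log₂(2.435) = 1.284 half-value layers.
Thickness = 1.284 × 5.72 cm = 7.344 cm.

7.34 cm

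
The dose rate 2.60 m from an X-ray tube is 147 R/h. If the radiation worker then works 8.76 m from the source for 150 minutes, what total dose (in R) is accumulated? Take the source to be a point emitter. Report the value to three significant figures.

32.4 R

By the inverse-square law, rate at 8.76 m:
(2.60/8.76)² = 0.08809, so 147 × 0.08809 = 12.95 R/h.
Dose = rate × time = 12.95 R/h × 2.500 h = 32.38 R.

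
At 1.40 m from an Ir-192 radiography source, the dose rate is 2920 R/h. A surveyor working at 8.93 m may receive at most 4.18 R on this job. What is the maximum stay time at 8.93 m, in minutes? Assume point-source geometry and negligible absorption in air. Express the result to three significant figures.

Using I₁d₁² = I₂d₂², rate at 8.93 m:
(1.40/8.93)² = 0.02458, so 2920 × 0.02458 = 71.77 R/h.
Stay time = 4.18 R ÷ 71.77 R/h = 0.05824 h = 3.494 min.

3.49 min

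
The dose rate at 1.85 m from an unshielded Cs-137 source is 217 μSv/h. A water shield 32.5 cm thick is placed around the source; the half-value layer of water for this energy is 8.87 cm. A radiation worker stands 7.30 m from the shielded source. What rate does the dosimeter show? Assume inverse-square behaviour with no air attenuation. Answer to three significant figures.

Distance alone: (1.85/7.30)² = 0.06422, so 217 × 0.06422 = 13.94 μSv/h.
Shield: 32.5/8.87 = 3.664 half-value layers → attenuation 2^(−3.664) = 0.07889.
Combined: 13.94 × 0.07889 = 1.100 μSv/h.

1.10 μSv/h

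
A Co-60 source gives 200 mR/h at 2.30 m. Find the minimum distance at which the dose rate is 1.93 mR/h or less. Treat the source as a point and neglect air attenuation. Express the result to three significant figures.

Since intensity falls as 1/r², d₂ = d₁·√(I₁/I₂).
I₁/I₂ = 200/1.93 = 103.6, so d₂ = 2.30 × √103.6 = 23.41 m.

23.4 m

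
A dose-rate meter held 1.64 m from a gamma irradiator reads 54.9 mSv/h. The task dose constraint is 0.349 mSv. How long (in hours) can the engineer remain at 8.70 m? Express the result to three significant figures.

0.179 h

By the inverse-square law, rate at 8.70 m:
54.9 × (1.64/8.70)² = 54.9 × 0.03553 = 1.951 mSv/h.
Stay time = 0.349 mSv ÷ 1.951 mSv/h = 0.1789 h.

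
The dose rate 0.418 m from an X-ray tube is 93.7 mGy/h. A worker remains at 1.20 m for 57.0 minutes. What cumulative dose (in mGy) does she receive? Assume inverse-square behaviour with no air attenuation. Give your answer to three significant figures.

Using I₁d₁² = I₂d₂², rate at 1.20 m:
93.7 × (0.418/1.20)² = 93.7 × 0.1213 = 11.37 mGy/h.
Dose = rate × time = 11.37 mGy/h × 0.9500 h = 10.80 mGy.

10.8 mGy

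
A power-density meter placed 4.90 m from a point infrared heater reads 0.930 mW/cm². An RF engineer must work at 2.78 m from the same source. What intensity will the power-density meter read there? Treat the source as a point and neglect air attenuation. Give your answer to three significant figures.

2.89 mW/cm²

Using I₁d₁² = I₂d₂², scaling from 4.90 m to 2.78 m:
0.930 × (4.90/2.78)² = 0.930 × 3.107 = 2.890 mW/cm².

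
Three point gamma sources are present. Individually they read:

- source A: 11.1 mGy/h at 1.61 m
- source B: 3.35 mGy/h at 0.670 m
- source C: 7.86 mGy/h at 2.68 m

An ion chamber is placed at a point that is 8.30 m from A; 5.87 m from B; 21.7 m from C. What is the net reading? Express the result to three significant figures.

Each source contributes Iᵢ·(dᵢ/rᵢ)²; contributions add.
A: 11.1 × (1.61/8.30)² = 0.4177 mGy/h
B: 3.35 × (0.670/5.87)² = 0.04364 mGy/h
C: 7.86 × (2.68/21.7)² = 0.1199 mGy/h
Total = 0.4177 + 0.04364 + 0.1199 = 0.5812 mGy/h.

0.581 mGy/h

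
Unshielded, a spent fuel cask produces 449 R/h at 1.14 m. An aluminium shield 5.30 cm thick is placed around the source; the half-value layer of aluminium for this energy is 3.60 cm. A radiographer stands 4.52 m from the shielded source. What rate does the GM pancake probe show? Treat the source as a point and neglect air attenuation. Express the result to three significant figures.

10.3 R/h

Distance alone: 449 × (1.14/4.52)² = 449 × 0.06361 = 28.56 R/h.
Shield: 5.30/3.60 = 1.472 half-value layers → attenuation 2^(−1.472) = 0.3605.
Combined: 28.56 × 0.3605 = 10.30 R/h.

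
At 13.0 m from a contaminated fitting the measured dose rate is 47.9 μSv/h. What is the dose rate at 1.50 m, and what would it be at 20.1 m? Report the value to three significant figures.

3600 μSv/h; 20.0 μSv/h

By the inverse-square law,
At 1.50 m: 47.9 × (13.0/1.50)² = 47.9 × 75.11 = 3598 μSv/h
At 20.1 m: (1.50/20.1)² = 0.005569, so 3598 × 0.005569 = 20.04 μSv/h.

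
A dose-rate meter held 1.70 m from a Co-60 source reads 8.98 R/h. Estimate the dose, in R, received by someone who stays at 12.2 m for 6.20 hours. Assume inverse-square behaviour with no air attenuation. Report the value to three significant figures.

Using I₁d₁² = I₂d₂², rate at 12.2 m:
8.98 × (1.70/12.2)² = 8.98 × 0.01942 = 0.1744 R/h.
Dose = rate × time = 0.1744 R/h × 6.200 h = 1.081 R.

1.08 R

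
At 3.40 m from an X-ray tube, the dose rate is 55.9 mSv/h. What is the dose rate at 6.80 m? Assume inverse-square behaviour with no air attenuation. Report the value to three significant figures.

14.0 mSv/h

Applying the 1/r² law, the rate at 6.80 m is
(3.40/6.80)² = 0.2500, so 55.9 × 0.2500 = 13.97 mSv/h.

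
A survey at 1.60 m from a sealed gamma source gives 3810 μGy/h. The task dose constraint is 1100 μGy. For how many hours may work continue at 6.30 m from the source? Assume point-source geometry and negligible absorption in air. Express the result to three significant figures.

4.48 h

Using I₁d₁² = I₂d₂², rate at 6.30 m:
(1.60/6.30)² = 0.06450, so 3810 × 0.06450 = 245.7 μGy/h.
Stay time = 1100 μGy ÷ 245.7 μGy/h = 4.477 h.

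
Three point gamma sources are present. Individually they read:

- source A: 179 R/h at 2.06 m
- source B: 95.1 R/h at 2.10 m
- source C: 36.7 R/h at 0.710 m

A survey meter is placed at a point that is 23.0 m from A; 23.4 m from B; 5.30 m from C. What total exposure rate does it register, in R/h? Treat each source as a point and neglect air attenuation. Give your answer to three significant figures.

Each source contributes Iᵢ·(dᵢ/rᵢ)²; contributions add.
A: 179 × (2.06/23.0)² = 1.436 R/h
B: 95.1 × (2.10/23.4)² = 0.7659 R/h
C: 36.7 × (0.710/5.30)² = 0.6586 R/h
Total = 1.436 + 0.7659 + 0.6586 = 2.861 R/h.

2.86 R/h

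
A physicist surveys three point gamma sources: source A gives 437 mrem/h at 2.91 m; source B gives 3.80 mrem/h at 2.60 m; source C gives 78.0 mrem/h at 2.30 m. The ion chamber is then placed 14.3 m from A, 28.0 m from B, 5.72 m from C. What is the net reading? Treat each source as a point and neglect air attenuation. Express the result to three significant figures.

Each source contributes Iᵢ·(dᵢ/rᵢ)²; contributions add.
A: 437 × (2.91/14.3)² = 18.10 mrem/h
B: 3.80 × (2.60/28.0)² = 0.03277 mrem/h
C: 78.0 × (2.30/5.72)² = 12.61 mrem/h
Total = 18.10 + 0.03277 + 12.61 = 30.74 mrem/h.

30.7 mrem/h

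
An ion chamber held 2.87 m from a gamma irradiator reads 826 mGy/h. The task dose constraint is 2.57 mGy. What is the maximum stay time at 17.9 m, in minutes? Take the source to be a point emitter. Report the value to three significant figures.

By the inverse-square law, rate at 17.9 m:
(2.87/17.9)² = 0.02571, so 826 × 0.02571 = 21.24 mGy/h.
Stay time = 2.57 mGy ÷ 21.24 mGy/h = 0.1210 h = 7.260 min.

7.26 min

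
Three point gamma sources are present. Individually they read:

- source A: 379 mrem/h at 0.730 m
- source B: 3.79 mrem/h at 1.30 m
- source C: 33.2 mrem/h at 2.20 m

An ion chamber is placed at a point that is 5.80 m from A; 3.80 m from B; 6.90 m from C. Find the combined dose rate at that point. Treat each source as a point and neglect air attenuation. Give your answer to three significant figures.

9.82 mrem/h

Each source contributes Iᵢ·(dᵢ/rᵢ)²; contributions add.
A: 379 × (0.730/5.80)² = 6.004 mrem/h
B: 3.79 × (1.30/3.80)² = 0.4436 mrem/h
C: 33.2 × (2.20/6.90)² = 3.375 mrem/h
Total = 6.004 + 0.4436 + 3.375 = 9.823 mrem/h.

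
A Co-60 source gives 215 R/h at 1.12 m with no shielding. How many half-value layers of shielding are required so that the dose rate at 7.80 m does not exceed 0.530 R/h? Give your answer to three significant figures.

At 7.80 m, distance alone gives (1.12/7.80)² = 0.02062, so 215 × 0.02062 = 4.433 R/h.
Further attenuation needed: 4.433/0.530 = 8.364.
n = log₂(8.364) = 3.064 half-value layers.

3.06 half-value layers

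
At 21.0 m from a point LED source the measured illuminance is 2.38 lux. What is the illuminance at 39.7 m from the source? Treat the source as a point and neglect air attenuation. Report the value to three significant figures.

Using I₁d₁² = I₂d₂², scaling from 21.0 m to 39.7 m:
2.38 × (21.0/39.7)² = 2.38 × 0.2798 = 0.6659 lux.

0.666 lux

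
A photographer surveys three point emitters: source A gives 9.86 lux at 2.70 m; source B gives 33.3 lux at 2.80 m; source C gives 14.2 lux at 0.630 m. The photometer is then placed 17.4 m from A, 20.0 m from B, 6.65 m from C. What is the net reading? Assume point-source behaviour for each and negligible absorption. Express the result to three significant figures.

Each source contributes Iᵢ·(dᵢ/rᵢ)²; contributions add.
A: 9.86 × (2.70/17.4)² = 0.2374 lux
B: 33.3 × (2.80/20.0)² = 0.6527 lux
C: 14.2 × (0.630/6.65)² = 0.1274 lux
Total = 0.2374 + 0.6527 + 0.1274 = 1.018 lux.

1.02 lux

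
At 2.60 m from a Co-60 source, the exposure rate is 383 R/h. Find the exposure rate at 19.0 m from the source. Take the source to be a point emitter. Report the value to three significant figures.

7.17 R/h

Using I₁d₁² = I₂d₂², the rate at 19.0 m is
383 × (2.60/19.0)² = 383 × 0.01873 = 7.174 R/h.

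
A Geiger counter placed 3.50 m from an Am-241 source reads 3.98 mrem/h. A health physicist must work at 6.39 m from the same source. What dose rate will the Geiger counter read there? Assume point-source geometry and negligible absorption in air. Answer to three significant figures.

Intensity scales as (d₁/d₂)², so scaling from 3.50 m to 6.39 m:
(3.50/6.39)² = 0.3000, so 3.98 × 0.3000 = 1.194 mrem/h.

1.19 mrem/h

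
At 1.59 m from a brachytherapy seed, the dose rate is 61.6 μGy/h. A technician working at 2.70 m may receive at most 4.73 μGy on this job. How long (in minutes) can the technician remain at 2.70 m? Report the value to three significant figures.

13.3 min

Using I₁d₁² = I₂d₂², rate at 2.70 m:
(1.59/2.70)² = 0.3468, so 61.6 × 0.3468 = 21.36 μGy/h.
Stay time = 4.73 μGy ÷ 21.36 μGy/h = 0.2214 h = 13.28 min.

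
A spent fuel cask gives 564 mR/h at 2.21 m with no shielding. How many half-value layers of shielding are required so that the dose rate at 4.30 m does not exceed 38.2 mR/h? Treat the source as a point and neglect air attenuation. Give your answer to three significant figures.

1.96 half-value layers

At 4.30 m, distance alone gives (2.21/4.30)² = 0.2641, so 564 × 0.2641 = 149.0 mR/h.
Further attenuation needed: 149.0/38.2 = 3.901.
n = log₂(3.901) = 1.964 half-value layers.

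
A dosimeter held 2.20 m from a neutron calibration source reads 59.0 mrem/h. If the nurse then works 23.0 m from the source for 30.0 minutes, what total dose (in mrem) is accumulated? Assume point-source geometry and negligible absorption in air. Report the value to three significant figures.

Using I₁d₁² = I₂d₂², rate at 23.0 m:
59.0 × (2.20/23.0)² = 59.0 × 0.009149 = 0.5398 mrem/h.
Dose = rate × time = 0.5398 mrem/h × 0.5000 h = 0.2699 mrem.

0.270 mrem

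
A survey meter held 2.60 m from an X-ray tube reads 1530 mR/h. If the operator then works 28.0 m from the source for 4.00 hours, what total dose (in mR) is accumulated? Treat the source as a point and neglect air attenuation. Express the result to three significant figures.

52.8 mR

Since intensity falls as 1/r², rate at 28.0 m:
1530 × (2.60/28.0)² = 1530 × 0.008622 = 13.19 mR/h.
Dose = rate × time = 13.19 mR/h × 4.000 h = 52.76 mR.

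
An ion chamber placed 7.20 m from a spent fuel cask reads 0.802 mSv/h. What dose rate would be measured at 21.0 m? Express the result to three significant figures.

By the inverse-square law, scaling from 7.20 m to 21.0 m:
0.802 × (7.20/21.0)² = 0.802 × 0.1176 = 0.09432 mSv/h.

0.0943 mSv/h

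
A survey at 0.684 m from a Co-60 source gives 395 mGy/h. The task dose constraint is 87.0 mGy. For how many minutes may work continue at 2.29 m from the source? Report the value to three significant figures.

148 min

Since intensity falls as 1/r², rate at 2.29 m:
(0.684/2.29)² = 0.08922, so 395 × 0.08922 = 35.24 mGy/h.
Stay time = 87.0 mGy ÷ 35.24 mGy/h = 2.469 h = 148.1 min.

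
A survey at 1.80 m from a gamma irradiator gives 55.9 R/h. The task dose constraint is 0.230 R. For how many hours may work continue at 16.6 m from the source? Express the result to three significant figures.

0.350 h

Using I₁d₁² = I₂d₂², rate at 16.6 m:
55.9 × (1.80/16.6)² = 55.9 × 0.01176 = 0.6574 R/h.
Stay time = 0.230 R ÷ 0.6574 R/h = 0.3499 h.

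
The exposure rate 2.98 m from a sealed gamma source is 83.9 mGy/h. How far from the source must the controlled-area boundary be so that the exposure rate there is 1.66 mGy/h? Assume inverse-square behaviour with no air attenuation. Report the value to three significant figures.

Since intensity falls as 1/r², d₂ = d₁·√(I₁/I₂).
I₁/I₂ = 83.9/1.66 = 50.54, so d₂ = 2.98 × √50.54 = 21.19 m.

21.2 m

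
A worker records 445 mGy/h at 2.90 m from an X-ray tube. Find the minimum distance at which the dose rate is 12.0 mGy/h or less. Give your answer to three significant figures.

Applying the 1/r² law, d₂ = d₁·√(I₁/I₂).
I₁/I₂ = 445/12.0 = 37.08, so d₂ = 2.90 × √37.08 = 17.66 m.

17.7 m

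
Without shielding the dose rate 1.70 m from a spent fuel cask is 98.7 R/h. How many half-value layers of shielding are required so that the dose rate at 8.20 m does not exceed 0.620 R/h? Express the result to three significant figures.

At 8.20 m, distance alone gives 98.7 × (1.70/8.20)² = 98.7 × 0.04298 = 4.242 R/h.
Further attenuation needed: 4.242/0.620 = 6.842.
n = log₂(6.842) = 2.774 half-value layers.

2.77 half-value layers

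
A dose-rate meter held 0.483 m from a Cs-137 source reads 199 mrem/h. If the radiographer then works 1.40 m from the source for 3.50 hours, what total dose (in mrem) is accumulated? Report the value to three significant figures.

82.9 mrem

Applying the 1/r² law, rate at 1.40 m:
199 × (0.483/1.40)² = 199 × 0.1190 = 23.68 mrem/h.
Dose = rate × time = 23.68 mrem/h × 3.500 h = 82.88 mrem.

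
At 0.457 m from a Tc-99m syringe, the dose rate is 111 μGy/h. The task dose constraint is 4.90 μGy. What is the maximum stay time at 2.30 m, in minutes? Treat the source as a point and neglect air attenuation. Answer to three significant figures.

67.1 min

Using I₁d₁² = I₂d₂², rate at 2.30 m:
111 × (0.457/2.30)² = 111 × 0.03948 = 4.382 μGy/h.
Stay time = 4.90 μGy ÷ 4.382 μGy/h = 1.118 h = 67.08 min.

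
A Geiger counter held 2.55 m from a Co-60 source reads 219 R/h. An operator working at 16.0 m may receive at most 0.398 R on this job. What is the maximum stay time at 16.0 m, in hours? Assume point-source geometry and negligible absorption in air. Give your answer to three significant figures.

0.0715 h

Intensity scales as (d₁/d₂)², so rate at 16.0 m:
219 × (2.55/16.0)² = 219 × 0.02540 = 5.563 R/h.
Stay time = 0.398 R ÷ 5.563 R/h = 0.07154 h.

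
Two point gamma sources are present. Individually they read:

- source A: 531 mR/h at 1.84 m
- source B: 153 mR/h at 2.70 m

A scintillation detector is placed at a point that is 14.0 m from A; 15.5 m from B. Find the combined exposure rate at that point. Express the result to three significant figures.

13.8 mR/h

Each source contributes Iᵢ·(dᵢ/rᵢ)²; contributions add.
A: 531 × (1.84/14.0)² = 9.172 mR/h
B: 153 × (2.70/15.5)² = 4.643 mR/h
Total = 9.172 + 4.643 = 13.82 mR/h.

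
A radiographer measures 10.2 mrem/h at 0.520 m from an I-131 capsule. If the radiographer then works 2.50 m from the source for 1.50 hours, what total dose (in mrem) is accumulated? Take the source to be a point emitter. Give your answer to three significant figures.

Intensity scales as (d₁/d₂)², so rate at 2.50 m:
10.2 × (0.520/2.50)² = 10.2 × 0.04326 = 0.4413 mrem/h.
Dose = rate × time = 0.4413 mrem/h × 1.500 h = 0.6620 mrem.

0.662 mrem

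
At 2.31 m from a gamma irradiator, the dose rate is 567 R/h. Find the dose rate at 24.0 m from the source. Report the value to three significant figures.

5.25 R/h

Since intensity falls as 1/r², the rate at 24.0 m is
(2.31/24.0)² = 0.009264, so 567 × 0.009264 = 5.253 R/h.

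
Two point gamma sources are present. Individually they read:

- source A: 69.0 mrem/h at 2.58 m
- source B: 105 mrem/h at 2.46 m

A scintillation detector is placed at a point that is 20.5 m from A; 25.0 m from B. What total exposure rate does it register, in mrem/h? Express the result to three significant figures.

2.11 mrem/h

Each source contributes Iᵢ·(dᵢ/rᵢ)²; contributions add.
A: 69.0 × (2.58/20.5)² = 1.093 mrem/h
B: 105 × (2.46/25.0)² = 1.017 mrem/h
Total = 1.093 + 1.017 = 2.110 mrem/h.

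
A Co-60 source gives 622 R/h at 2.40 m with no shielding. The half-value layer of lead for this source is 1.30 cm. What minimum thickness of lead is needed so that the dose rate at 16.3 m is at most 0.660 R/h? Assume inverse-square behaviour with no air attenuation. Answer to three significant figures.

At 16.3 m, distance alone gives (2.40/16.3)² = 0.02168, so 622 × 0.02168 = 13.48 R/h.
Further attenuation needed: 13.48/0.660 = 20.42.
n = log₂(20.42) = 4.352 half-value layers.
Thickness = 4.352 × 1.30 cm = 5.658 cm.

5.66 cm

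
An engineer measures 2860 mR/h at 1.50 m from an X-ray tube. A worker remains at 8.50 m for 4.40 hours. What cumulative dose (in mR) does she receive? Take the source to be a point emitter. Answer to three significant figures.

Intensity scales as (d₁/d₂)², so rate at 8.50 m:
(1.50/8.50)² = 0.03114, so 2860 × 0.03114 = 89.06 mR/h.
Dose = rate × time = 89.06 mR/h × 4.400 h = 391.9 mR.

392 mR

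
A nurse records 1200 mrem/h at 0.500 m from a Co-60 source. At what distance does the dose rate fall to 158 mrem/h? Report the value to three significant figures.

1.38 m

Using I₁d₁² = I₂d₂², d₂ = d₁·√(I₁/I₂).
I₁/I₂ = 1200/158 = 7.595, so d₂ = 0.500 × √7.595 = 1.378 m.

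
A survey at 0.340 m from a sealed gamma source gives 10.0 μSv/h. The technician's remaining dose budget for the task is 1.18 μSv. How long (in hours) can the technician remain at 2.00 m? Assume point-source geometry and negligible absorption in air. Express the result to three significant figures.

4.08 h

Intensity scales as (d₁/d₂)², so rate at 2.00 m:
(0.340/2.00)² = 0.02890, so 10.0 × 0.02890 = 0.2890 μSv/h.
Stay time = 1.18 μSv ÷ 0.2890 μSv/h = 4.083 h.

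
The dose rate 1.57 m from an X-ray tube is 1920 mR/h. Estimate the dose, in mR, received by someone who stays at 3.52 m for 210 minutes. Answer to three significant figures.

By the inverse-square law, rate at 3.52 m:
1920 × (1.57/3.52)² = 1920 × 0.1989 = 381.9 mR/h.
Dose = rate × time = 381.9 mR/h × 3.500 h = 1337 mR.

1340 mR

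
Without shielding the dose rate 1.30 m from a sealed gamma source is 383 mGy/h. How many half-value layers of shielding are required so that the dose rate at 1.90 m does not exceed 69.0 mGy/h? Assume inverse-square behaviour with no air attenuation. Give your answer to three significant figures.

1.38 half-value layers

At 1.90 m, distance alone gives (1.30/1.90)² = 0.4681, so 383 × 0.4681 = 179.3 mGy/h.
Further attenuation needed: 179.3/69.0 = 2.599.
n = log₂(2.599) = 1.378 half-value layers.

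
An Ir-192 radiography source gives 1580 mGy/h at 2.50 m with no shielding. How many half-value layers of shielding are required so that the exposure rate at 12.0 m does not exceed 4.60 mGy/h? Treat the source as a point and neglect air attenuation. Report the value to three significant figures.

3.90 half-value layers

At 12.0 m, distance alone gives (2.50/12.0)² = 0.04340, so 1580 × 0.04340 = 68.57 mGy/h.
Further attenuation needed: 68.57/4.60 = 14.91.
n = log₂(14.91) = 3.898 half-value layers.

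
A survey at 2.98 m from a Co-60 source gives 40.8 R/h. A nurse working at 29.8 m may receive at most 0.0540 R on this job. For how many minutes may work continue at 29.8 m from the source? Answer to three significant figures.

7.94 min

By the inverse-square law, rate at 29.8 m:
40.8 × (2.98/29.8)² = 40.8 × 0.01000 = 0.4080 R/h.
Stay time = 0.0540 R ÷ 0.4080 R/h = 0.1324 h = 7.944 min.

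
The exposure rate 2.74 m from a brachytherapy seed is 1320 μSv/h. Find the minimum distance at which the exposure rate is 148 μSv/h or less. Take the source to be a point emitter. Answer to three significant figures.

8.18 m

By the inverse-square law, d₂ = d₁·√(I₁/I₂).
I₁/I₂ = 1320/148 = 8.919, so d₂ = 2.74 × √8.919 = 8.183 m.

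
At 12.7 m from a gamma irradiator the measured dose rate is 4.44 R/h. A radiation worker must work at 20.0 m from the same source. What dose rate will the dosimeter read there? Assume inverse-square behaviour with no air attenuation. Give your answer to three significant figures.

1.79 R/h

By the inverse-square law, scaling from 12.7 m to 20.0 m:
(12.7/20.0)² = 0.4032, so 4.44 × 0.4032 = 1.790 R/h.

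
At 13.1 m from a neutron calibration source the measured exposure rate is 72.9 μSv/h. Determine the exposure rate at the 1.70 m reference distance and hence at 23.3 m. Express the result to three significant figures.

By the inverse-square law,
At 1.70 m: (13.1/1.70)² = 59.38, so 72.9 × 59.38 = 4329 μSv/h
At 23.3 m: 4329 × (1.70/23.3)² = 4329 × 0.005323 = 23.04 μSv/h.

4330 μSv/h; 23.0 μSv/h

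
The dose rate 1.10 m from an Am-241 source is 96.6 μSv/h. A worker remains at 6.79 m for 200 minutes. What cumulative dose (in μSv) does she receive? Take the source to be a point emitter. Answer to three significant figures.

8.45 μSv

By the inverse-square law, rate at 6.79 m:
(1.10/6.79)² = 0.02624, so 96.6 × 0.02624 = 2.535 μSv/h.
Dose = rate × time = 2.535 μSv/h × 3.333 h = 8.449 μSv.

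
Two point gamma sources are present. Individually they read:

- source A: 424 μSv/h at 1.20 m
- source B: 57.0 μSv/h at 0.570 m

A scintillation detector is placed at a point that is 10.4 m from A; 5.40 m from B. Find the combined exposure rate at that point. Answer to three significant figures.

By superposition, sum each source's inverse-square contribution:
A: 424 × (1.20/10.4)² = 5.645 μSv/h
B: 57.0 × (0.570/5.40)² = 0.6351 μSv/h
Total = 5.645 + 0.6351 = 6.280 μSv/h.

6.28 μSv/h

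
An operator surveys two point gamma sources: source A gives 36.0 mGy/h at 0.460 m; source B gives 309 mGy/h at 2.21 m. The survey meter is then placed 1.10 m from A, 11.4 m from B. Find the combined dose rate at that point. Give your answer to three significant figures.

Each source contributes Iᵢ·(dᵢ/rᵢ)²; contributions add.
A: 36.0 × (0.460/1.10)² = 6.296 mGy/h
B: 309 × (2.21/11.4)² = 11.61 mGy/h
Total = 6.296 + 11.61 = 17.91 mGy/h.

17.9 mGy/h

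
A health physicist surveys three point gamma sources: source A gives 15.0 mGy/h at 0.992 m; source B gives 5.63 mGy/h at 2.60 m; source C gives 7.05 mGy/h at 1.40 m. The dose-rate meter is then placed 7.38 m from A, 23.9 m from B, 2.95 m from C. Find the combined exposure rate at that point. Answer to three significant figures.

1.93 mGy/h

By superposition, sum each source's inverse-square contribution:
A: 15.0 × (0.992/7.38)² = 0.2710 mGy/h
B: 5.63 × (2.60/23.9)² = 0.06663 mGy/h
C: 7.05 × (1.40/2.95)² = 1.588 mGy/h
Total = 0.2710 + 0.06663 + 1.588 = 1.926 mGy/h.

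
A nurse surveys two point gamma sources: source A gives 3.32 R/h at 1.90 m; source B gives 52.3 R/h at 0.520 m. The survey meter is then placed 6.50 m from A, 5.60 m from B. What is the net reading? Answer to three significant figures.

By superposition, sum each source's inverse-square contribution:
A: 3.32 × (1.90/6.50)² = 0.2837 R/h
B: 52.3 × (0.520/5.60)² = 0.4510 R/h
Total = 0.2837 + 0.4510 = 0.7347 R/h.

0.735 R/h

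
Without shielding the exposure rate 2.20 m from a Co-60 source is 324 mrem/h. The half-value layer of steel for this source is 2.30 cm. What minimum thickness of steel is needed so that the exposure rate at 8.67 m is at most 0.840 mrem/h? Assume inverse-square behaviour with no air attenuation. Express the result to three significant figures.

10.7 cm

At 8.67 m, distance alone gives (2.20/8.67)² = 0.06439, so 324 × 0.06439 = 20.86 mrem/h.
Further attenuation needed: 20.86/0.840 = 24.83.
n = log₂(24.83) = 4.634 half-value layers.
Thickness = 4.634 × 2.30 cm = 10.66 cm.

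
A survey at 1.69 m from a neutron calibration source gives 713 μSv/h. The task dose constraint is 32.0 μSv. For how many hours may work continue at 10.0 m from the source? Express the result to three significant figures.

Since intensity falls as 1/r², rate at 10.0 m:
713 × (1.69/10.0)² = 713 × 0.02856 = 20.36 μSv/h.
Stay time = 32.0 μSv ÷ 20.36 μSv/h = 1.572 h.

1.57 h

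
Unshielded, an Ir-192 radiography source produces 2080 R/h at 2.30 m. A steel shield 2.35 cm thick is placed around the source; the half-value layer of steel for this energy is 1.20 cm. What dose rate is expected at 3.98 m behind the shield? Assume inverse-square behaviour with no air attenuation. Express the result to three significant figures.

179 R/h

Distance alone: (2.30/3.98)² = 0.3340, so 2080 × 0.3340 = 694.7 R/h.
Shield: 2.35/1.20 = 1.958 half-value layers → attenuation 2^(−1.958) = 0.2574.
Combined: 694.7 × 0.2574 = 178.8 R/h.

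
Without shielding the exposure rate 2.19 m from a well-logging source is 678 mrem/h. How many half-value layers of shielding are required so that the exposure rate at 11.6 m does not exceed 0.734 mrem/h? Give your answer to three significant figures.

5.04 half-value layers

At 11.6 m, distance alone gives (2.19/11.6)² = 0.03564, so 678 × 0.03564 = 24.16 mrem/h.
Further attenuation needed: 24.16/0.734 = 32.92.
n = log₂(32.92) = 5.041 half-value layers.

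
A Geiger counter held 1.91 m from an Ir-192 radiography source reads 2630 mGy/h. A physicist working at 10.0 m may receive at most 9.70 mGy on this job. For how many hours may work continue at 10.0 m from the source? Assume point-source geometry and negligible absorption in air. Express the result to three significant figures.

By the inverse-square law, rate at 10.0 m:
(1.91/10.0)² = 0.03648, so 2630 × 0.03648 = 95.94 mGy/h.
Stay time = 9.70 mGy ÷ 95.94 mGy/h = 0.1011 h.

0.101 h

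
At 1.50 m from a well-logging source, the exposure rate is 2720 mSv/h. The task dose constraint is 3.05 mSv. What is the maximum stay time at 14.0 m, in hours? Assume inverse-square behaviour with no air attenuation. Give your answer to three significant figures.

Applying the 1/r² law, rate at 14.0 m:
(1.50/14.0)² = 0.01148, so 2720 × 0.01148 = 31.23 mSv/h.
Stay time = 3.05 mSv ÷ 31.23 mSv/h = 0.09766 h.

0.0977 h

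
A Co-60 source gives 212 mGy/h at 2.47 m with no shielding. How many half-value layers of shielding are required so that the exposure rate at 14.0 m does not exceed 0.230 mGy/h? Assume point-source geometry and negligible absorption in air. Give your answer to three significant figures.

4.84 half-value layers

At 14.0 m, distance alone gives (2.47/14.0)² = 0.03113, so 212 × 0.03113 = 6.600 mGy/h.
Further attenuation needed: 6.600/0.230 = 28.70.
n = log₂(28.70) = 4.843 half-value layers.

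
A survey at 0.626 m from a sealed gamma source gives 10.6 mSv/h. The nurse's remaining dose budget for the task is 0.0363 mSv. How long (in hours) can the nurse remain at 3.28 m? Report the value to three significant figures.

Applying the 1/r² law, rate at 3.28 m:
10.6 × (0.626/3.28)² = 10.6 × 0.03643 = 0.3862 mSv/h.
Stay time = 0.0363 mSv ÷ 0.3862 mSv/h = 0.09399 h.

0.0940 h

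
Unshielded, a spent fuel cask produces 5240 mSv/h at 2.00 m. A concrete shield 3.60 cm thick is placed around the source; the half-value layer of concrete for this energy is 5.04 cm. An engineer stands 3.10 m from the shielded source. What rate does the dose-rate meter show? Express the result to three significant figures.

1330 mSv/h

Distance alone: (2.00/3.10)² = 0.4162, so 5240 × 0.4162 = 2181 mSv/h.
Shield: 3.60/5.04 = 0.7143 half-value layers → attenuation 2^(−0.7143) = 0.6095.
Combined: 2181 × 0.6095 = 1329 mSv/h.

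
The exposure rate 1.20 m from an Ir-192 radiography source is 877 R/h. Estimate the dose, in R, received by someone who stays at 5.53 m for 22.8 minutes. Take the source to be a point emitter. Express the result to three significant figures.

Applying the 1/r² law, rate at 5.53 m:
(1.20/5.53)² = 0.04709, so 877 × 0.04709 = 41.30 R/h.
Dose = rate × time = 41.30 R/h × 0.3800 h = 15.69 R.

15.7 R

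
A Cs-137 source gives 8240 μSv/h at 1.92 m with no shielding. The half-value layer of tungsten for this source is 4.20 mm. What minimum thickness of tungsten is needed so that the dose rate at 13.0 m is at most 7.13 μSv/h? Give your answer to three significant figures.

19.6 mm

At 13.0 m, distance alone gives 8240 × (1.92/13.0)² = 8240 × 0.02181 = 179.7 μSv/h.
Further attenuation needed: 179.7/7.13 = 25.20.
n = log₂(25.20) = 4.655 half-value layers.
Thickness = 4.655 × 4.20 mm = 19.55 mm.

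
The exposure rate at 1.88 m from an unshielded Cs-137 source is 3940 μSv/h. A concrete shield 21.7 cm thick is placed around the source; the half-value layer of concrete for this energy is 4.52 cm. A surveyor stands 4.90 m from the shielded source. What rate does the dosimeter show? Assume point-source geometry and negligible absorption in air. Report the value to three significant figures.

20.8 μSv/h

Distance alone: (1.88/4.90)² = 0.1472, so 3940 × 0.1472 = 580.0 μSv/h.
Shield: 21.7/4.52 = 4.801 half-value layers → attenuation 2^(−4.801) = 0.03587.
Combined: 580.0 × 0.03587 = 20.80 μSv/h.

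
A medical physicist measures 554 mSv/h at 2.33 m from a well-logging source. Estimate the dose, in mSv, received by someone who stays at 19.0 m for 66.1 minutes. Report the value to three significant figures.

9.18 mSv

By the inverse-square law, rate at 19.0 m:
(2.33/19.0)² = 0.01504, so 554 × 0.01504 = 8.332 mSv/h.
Dose = rate × time = 8.332 mSv/h × 1.102 h = 9.182 mSv.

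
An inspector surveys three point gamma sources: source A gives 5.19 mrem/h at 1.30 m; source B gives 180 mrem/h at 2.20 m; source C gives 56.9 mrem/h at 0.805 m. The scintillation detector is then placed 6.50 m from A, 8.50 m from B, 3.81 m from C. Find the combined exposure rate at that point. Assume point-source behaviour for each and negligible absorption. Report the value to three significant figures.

By superposition, sum each source's inverse-square contribution:
A: 5.19 × (1.30/6.50)² = 0.2076 mrem/h
B: 180 × (2.20/8.50)² = 12.06 mrem/h
C: 56.9 × (0.805/3.81)² = 2.540 mrem/h
Total = 0.2076 + 12.06 + 2.540 = 14.81 mrem/h.

14.8 mrem/h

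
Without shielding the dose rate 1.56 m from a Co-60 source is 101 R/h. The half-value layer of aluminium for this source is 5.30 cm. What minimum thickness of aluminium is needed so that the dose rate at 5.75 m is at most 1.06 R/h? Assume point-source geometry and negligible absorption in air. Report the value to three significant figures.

14.9 cm

At 5.75 m, distance alone gives 101 × (1.56/5.75)² = 101 × 0.07361 = 7.435 R/h.
Further attenuation needed: 7.435/1.06 = 7.014.
n = log₂(7.014) = 2.810 half-value layers.
Thickness = 2.810 × 5.30 cm = 14.89 cm.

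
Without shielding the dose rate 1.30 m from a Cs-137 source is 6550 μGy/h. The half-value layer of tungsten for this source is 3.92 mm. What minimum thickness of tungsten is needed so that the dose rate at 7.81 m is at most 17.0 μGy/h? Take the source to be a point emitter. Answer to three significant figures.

13.4 mm

At 7.81 m, distance alone gives 6550 × (1.30/7.81)² = 6550 × 0.02771 = 181.5 μGy/h.
Further attenuation needed: 181.5/17.0 = 10.68.
n = log₂(10.68) = 3.417 half-value layers.
Thickness = 3.417 × 3.92 mm = 13.39 mm.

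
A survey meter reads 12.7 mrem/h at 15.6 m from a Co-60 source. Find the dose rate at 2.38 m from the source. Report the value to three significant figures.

Applying the 1/r² law, the rate at 2.38 m is
12.7 × (15.6/2.38)² = 12.7 × 42.96 = 545.6 mrem/h.

546 mrem/h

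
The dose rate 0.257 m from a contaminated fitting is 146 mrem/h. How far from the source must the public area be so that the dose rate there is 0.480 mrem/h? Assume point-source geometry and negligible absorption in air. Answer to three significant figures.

4.48 m

Using I₁d₁² = I₂d₂², d₂ = d₁·√(I₁/I₂).
I₁/I₂ = 146/0.480 = 304.2, so d₂ = 0.257 × √304.2 = 4.482 m.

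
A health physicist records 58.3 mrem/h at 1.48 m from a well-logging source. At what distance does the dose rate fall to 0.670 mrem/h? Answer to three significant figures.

By the inverse-square law, d₂ = d₁·√(I₁/I₂).
I₁/I₂ = 58.3/0.670 = 87.01, so d₂ = 1.48 × √87.01 = 13.81 m.

13.8 m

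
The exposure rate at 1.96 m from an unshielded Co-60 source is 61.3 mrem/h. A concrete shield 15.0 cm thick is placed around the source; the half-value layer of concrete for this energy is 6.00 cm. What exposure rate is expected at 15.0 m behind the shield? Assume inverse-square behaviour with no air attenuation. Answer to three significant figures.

0.185 mrem/h

Distance alone: 61.3 × (1.96/15.0)² = 61.3 × 0.01707 = 1.046 mrem/h.
Shield: 15.0/6.00 = 2.500 half-value layers → attenuation 2^(−2.500) = 0.1768.
Combined: 1.046 × 0.1768 = 0.1849 mrem/h.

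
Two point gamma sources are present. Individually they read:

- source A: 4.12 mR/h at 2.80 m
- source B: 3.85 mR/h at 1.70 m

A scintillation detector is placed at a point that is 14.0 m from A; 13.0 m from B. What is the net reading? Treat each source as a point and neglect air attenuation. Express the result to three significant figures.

By superposition, sum each source's inverse-square contribution:
A: 4.12 × (2.80/14.0)² = 0.1648 mR/h
B: 3.85 × (1.70/13.0)² = 0.06584 mR/h
Total = 0.1648 + 0.06584 = 0.2306 mR/h.

0.231 mR/h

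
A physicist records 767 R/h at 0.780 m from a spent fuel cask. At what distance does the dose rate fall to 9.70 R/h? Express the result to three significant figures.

Applying the 1/r² law, d₂ = d₁·√(I₁/I₂).
I₁/I₂ = 767/9.70 = 79.07, so d₂ = 0.780 × √79.07 = 6.936 m.

6.94 m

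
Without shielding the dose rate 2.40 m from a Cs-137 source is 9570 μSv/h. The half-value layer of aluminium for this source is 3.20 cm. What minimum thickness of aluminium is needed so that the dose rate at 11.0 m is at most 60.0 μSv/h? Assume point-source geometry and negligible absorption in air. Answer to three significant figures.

At 11.0 m, distance alone gives (2.40/11.0)² = 0.04760, so 9570 × 0.04760 = 455.5 μSv/h.
Further attenuation needed: 455.5/60.0 = 7.592.
n = log₂(7.592) = 2.924 half-value layers.
Thickness = 2.924 × 3.20 cm = 9.357 cm.

9.36 cm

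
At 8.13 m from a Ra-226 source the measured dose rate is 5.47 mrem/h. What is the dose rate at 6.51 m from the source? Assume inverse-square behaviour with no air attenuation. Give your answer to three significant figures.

8.53 mrem/h

Applying the 1/r² law, scaling from 8.13 m to 6.51 m:
5.47 × (8.13/6.51)² = 5.47 × 1.560 = 8.533 mrem/h.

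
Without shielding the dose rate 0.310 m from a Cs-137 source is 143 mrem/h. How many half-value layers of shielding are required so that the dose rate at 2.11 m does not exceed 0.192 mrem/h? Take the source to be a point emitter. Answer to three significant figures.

4.01 half-value layers

At 2.11 m, distance alone gives 143 × (0.310/2.11)² = 143 × 0.02159 = 3.087 mrem/h.
Further attenuation needed: 3.087/0.192 = 16.08.
n = log₂(16.08) = 4.007 half-value layers.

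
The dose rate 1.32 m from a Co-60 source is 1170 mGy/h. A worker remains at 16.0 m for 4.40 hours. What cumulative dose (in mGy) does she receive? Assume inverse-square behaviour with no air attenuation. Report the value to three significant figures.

Intensity scales as (d₁/d₂)², so rate at 16.0 m:
1170 × (1.32/16.0)² = 1170 × 0.006806 = 7.963 mGy/h.
Dose = rate × time = 7.963 mGy/h × 4.400 h = 35.04 mGy.

35.0 mGy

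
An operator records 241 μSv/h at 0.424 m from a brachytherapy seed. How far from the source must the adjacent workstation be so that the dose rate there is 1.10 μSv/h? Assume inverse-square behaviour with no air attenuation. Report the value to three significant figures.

Intensity scales as (d₁/d₂)², so d₂ = d₁·√(I₁/I₂).
I₁/I₂ = 241/1.10 = 219.1, so d₂ = 0.424 × √219.1 = 6.276 m.

6.28 m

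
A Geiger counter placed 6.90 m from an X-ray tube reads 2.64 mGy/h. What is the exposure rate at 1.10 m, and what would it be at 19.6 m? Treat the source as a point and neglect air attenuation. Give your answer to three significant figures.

104 mGy/h; 0.327 mGy/h

Intensity scales as (d₁/d₂)², so
At 1.10 m: 2.64 × (6.90/1.10)² = 2.64 × 39.35 = 103.9 mGy/h
At 19.6 m: (1.10/19.6)² = 0.003150, so 103.9 × 0.003150 = 0.3273 mGy/h.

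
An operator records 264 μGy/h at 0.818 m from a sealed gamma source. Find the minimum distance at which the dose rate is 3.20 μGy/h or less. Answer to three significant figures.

Since intensity falls as 1/r², d₂ = d₁·√(I₁/I₂).
I₁/I₂ = 264/3.20 = 82.50, so d₂ = 0.818 × √82.50 = 7.430 m.

7.43 m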